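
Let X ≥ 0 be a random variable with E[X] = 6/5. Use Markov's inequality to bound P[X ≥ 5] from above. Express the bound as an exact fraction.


μ = E[X] = 6/5, a = 5.
Markov: P[X ≥ 5] ≤ μ/a = (6/5)/5 = 6/25.
Numerically: ≈ 0.240.
(Since a = 5 > μ = 1.200, the bound 6/25 is < 1 and informative.)

P[X ≥ 5] ≤ 6/25 ≈ 0.240.


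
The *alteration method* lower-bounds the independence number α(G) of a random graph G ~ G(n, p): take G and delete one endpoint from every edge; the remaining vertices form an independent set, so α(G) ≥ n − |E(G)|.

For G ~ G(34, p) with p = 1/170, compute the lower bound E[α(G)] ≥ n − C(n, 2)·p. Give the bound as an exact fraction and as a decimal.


E[|E(G)|] = C(34, 2)·p = 561 · (1/170) = 33/10.
E[α(G)] ≥ n − E[|E(G)|] = 34 − 33/10 = 307/10.
Numerically: ≈ 30.7000.
(This is only a lower bound; the true E[α(G)] may be larger.)

E[α(G)] ≥ 307/10 ≈ 30.7000.


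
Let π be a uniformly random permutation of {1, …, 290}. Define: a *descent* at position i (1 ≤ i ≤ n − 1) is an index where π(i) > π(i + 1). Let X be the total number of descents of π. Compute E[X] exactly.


Write X = Σ X_I over i = 1, …, 289, with X_I the indicator of one descent.
There are 289 indicators.
For each fixed i, the pair (π(i), π(i+1)) is a uniformly random ordered pair of distinct values from {1, …, 290}; by symmetry P[π(i) > π(i+1)] = 1/2.
By linearity: E[X] = 289 · (1/2) = (290 − 1) · (1/2) = 289/2 ≈ 144.5000.

E[X] = 289/2 = 144.5000.


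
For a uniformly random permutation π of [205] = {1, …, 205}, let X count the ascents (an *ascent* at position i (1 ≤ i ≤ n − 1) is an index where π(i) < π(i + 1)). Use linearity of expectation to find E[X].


Write X = Σ X_I over i = 1, …, 204, with X_I the indicator of one ascent.
There are 204 indicators.
For each fixed i, the pair (π(i), π(i+1)) is a uniformly random ordered pair of distinct values from {1, …, 205}; by symmetry P[π(i) < π(i+1)] = 1/2.
By linearity: E[X] = 204 · (1/2) = (205 − 1) · (1/2) = 102 ≈ 102.00000.

E[X] = 102 = 102.00000.


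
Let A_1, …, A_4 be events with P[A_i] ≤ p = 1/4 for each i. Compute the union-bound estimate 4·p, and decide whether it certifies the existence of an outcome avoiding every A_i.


Union bound: P[∪_{i=1}^{4} A_i] ≤ Σ_i P[A_i] ≤ 4·p = 4·(1/4) = 1.
Numerically: 1 ≈ 1.0000.
Is 1 < 1? NO.
Since the bound 1 is ≥ 1, the union bound is uninformative here; it does NOT by itself certify existence.

4·p = 1 ≈ 1.0000; existence NOT certified by the union bound.


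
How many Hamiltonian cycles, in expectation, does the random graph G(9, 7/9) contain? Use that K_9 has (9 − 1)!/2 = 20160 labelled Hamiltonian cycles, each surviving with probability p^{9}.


K_9 has (9 − 1)!/2 = 20160 labelled Hamiltonian cycles.
For each such Hamiltonian cycle H, let X_H = 1 if all 9 edges of H are present in G. Then P[X_H = 1] = p^{9} = (7/9)^{9} = 40353607/387420489.
By linearity: E[X] = Σ_H E[X_H] = 20160 · p^{9} = 20160 · 40353607/387420489 = 90392079680/43046721.
Numerically: E[X] ≈ 2.1e+03.

E[X] = 20160 · (7/9)^{9} = 90392079680/43046721 ≈ 2.1e+03.


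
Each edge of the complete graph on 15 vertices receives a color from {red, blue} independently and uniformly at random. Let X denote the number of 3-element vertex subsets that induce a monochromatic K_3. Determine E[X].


Let X = Σ_S X_S over the C(15, 3) = 455 subsets S of size 3, where X_S = 1 if the K_3 on S is monochromatic.
For a fixed S, the K_3 on S has C(3, 2) = 3 edges. P[all 3 edges red] = (1/2)^3, and likewise for blue, so P[monochromatic] = 2·(1/2)^3 = 2^{1 − 3} = 1/4.
Summing: E[X] = C(15, 3) · 2^{1 − 3} = 455 · 1/4 = 455/4.
Numerically: E[X] ≈ 113.7500.

E[X] = C(15,3)·2^(1−C(3,2)) = 455/4 ≈ 113.7500.


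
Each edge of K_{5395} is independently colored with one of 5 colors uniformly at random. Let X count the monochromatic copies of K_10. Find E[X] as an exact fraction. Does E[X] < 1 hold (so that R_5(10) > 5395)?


E[X] = C(5395, 10) · 5^{1 − 45} = 5708563736675616143322765475706 · 5^{−44} = 5708563736675616143322765475706/5684341886080801486968994140625.
As a reduced fraction: E[X] = 5708563736675616143322765475706/5684341886080801486968994140625 ≈ 1.0043.
Is E[X] < 1? NO.
Since E[X] ≥ 1, the first-moment bound is inconclusive at n = 5395; it does NOT by itself certify R_5(10) > 5395.

E[X] = 5708563736675616143322765475706/5684341886080801486968994140625 ≈ 1.0043; E[X] ≥ 1; first-moment method inconclusive here.


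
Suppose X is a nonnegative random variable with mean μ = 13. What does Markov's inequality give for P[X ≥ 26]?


μ = E[X] = 13, a = 26.
Markov: P[X ≥ 26] ≤ μ/a = (13)/26 = 1/2.
Numerically: ≈ 0.50000.
(Since a = 26 > μ = 13.00000, the bound 1/2 is < 1 and informative.)

P[X ≥ 26] ≤ 1/2 ≈ 0.50000.


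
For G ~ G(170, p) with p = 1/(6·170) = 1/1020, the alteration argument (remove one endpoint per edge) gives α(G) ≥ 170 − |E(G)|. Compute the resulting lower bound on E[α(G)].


E[|E(G)|] = C(170, 2)·p = 14365 · (1/1020) = 169/12.
E[α(G)] ≥ n − E[|E(G)|] = 170 − 169/12 = 1871/12.
Numerically: ≈ 155.9167.
(This is only a lower bound; the true E[α(G)] may be larger.)

E[α(G)] ≥ 1871/12 ≈ 155.9167.


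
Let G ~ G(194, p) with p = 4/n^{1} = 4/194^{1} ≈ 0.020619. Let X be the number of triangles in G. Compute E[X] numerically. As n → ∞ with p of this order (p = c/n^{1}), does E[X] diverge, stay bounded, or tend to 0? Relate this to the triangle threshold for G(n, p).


Number of potential triangles: C(194, 3) = 1198144.
Each occurs with probability p³ ≈ (0.020619)³ ≈ 8.7654615e-06.
By linearity: E[X] = C(194, 3)·p³ ≈ 1198144 · 8.7654615e-06 ≈ 10.50229.
Here α = 1, so p = 4/n is exactly at the triangle threshold p ~ 1/n. Asymptotically E[X] → c³/6 = 4³/6 = 32/3 ≈ 10.66667, a bounded constant. In this regime the triangle count is asymptotically Poisson(c³/6).

E[X] ≈ 10.50229; in regime p = Θ(1/n^{1}) E[X] stays bounded (at the triangle threshold p ~ 1/n).


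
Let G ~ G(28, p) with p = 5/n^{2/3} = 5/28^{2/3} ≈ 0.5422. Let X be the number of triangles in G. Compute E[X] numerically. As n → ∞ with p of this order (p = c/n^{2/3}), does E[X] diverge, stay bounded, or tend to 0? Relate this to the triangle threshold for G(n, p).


Number of potential triangles: C(28, 3) = 3276.
Each occurs with probability p³ ≈ (0.5422)³ ≈ 1.594388e-01.
By linearity: E[X] = C(28, 3)·p³ ≈ 3276 · 1.594388e-01 ≈ 522.3214.
Since α = 2/3 < 1, p = c/n^{2/3} ≫ 1/n is above the triangle threshold p ~ 1/n. Asymptotically E[X] ~ (c³/6)·n^{3(1−α)} = (5³/6)·n^{1} → ∞; triangles are abundant w.h.p.

E[X] ≈ 522.3214; in regime p = Θ(1/n^{2/3}) E[X] diverges (above the triangle threshold p ~ 1/n).


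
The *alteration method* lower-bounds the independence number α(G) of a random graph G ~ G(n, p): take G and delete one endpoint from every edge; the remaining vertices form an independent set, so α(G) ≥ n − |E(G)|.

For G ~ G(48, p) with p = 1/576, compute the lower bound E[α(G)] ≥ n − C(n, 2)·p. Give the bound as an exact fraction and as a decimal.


E[|E(G)|] = C(48, 2)·p = 1128 · (1/576) = 47/24.
E[α(G)] ≥ n − E[|E(G)|] = 48 − 47/24 = 1105/24.
Numerically: ≈ 46.04167.
(This is only a lower bound; the true E[α(G)] may be larger.)

E[α(G)] ≥ 1105/24 ≈ 46.04167.


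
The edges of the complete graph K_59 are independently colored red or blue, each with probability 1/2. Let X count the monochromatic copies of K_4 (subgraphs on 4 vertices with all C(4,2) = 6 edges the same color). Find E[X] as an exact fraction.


Let X = Σ_S X_S over the C(59, 4) = 455126 subsets S of size 4, where X_S = 1 if the K_4 on S is monochromatic.
For a fixed S, the K_4 on S has C(4, 2) = 6 edges. P[all 6 edges red] = (1/2)^6, and likewise for blue, so P[monochromatic] = 2·(1/2)^6 = 2^{1 − 6} = 1/32.
Summing: E[X] = C(59, 4) · 2^{1 − 6} = 455126 · 1/32 = 227563/16.
Numerically: E[X] ≈ 14222.6875.

E[X] = C(59,4)·2^(1−C(4,2)) = 227563/16 ≈ 14222.6875.


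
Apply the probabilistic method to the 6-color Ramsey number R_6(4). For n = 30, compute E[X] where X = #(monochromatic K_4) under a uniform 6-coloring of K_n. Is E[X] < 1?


E[X] = C(30, 4) · 6^{1 − 6} = 27405 · 6^{−5} = 27405/7776.
As a reduced fraction: E[X] = 1015/288 ≈ 3.5243.
Is E[X] < 1? NO.
Since E[X] ≥ 1, the first-moment bound is inconclusive at n = 30; it does NOT by itself certify R_6(4) > 30.

E[X] = 1015/288 ≈ 3.5243; E[X] ≥ 1; first-moment method inconclusive here.


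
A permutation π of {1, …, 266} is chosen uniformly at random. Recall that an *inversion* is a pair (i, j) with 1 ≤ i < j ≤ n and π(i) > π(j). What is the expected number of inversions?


Write X = Σ X_I over the C(266, 2) = 35245 pairs i < j, with X_I the indicator of one inversion.
There are 35245 indicators.
For each fixed pair i < j, the values π(i) and π(j) are two distinct elements of {1, …, 266} in uniformly random order; by symmetry P[π(i) > π(j)] = 1/2.
By linearity: E[X] = 35245 · (1/2) = C(266, 2) · (1/2) = 35245/2 = 35245/2 ≈ 17622.500.

E[X] = 35245/2 = 17622.500.


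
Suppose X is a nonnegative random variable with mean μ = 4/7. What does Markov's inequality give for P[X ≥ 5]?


μ = E[X] = 4/7, a = 5.
Markov: P[X ≥ 5] ≤ μ/a = (4/7)/5 = 4/35.
Numerically: ≈ 0.114286.
(Since a = 5 > μ = 0.571429, the bound 4/35 is < 1 and informative.)

P[X ≥ 5] ≤ 4/35 ≈ 0.114286.


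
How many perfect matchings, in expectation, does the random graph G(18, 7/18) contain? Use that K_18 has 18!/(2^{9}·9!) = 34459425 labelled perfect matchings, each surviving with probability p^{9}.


K_18 has 18!/(2^{9}·9!) = 34459425 labelled perfect matchings.
For each such perfect matching H, let X_H = 1 if all 9 edges of H are present in G. Then P[X_H = 1] = p^{9} = (7/18)^{9} = 40353607/198359290368.
By linearity: E[X] = Σ_H E[X_H] = 34459425 · p^{9} = 34459425 · 40353607/198359290368 = 17167433257975/2448880128.
Numerically: E[X] ≈ 7010.

E[X] = 34459425 · (7/18)^{9} = 17167433257975/2448880128 ≈ 7010.


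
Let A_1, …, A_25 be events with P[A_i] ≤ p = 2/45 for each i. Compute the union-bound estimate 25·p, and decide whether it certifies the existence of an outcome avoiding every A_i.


Union bound: P[∪_{i=1}^{25} A_i] ≤ Σ_i P[A_i] ≤ 25·p = 25·(2/45) = 10/9.
Numerically: 10/9 ≈ 1.1111.
Is 10/9 < 1? NO.
Since the bound 10/9 is ≥ 1, the union bound is uninformative here; it does NOT by itself certify existence.

25·p = 10/9 ≈ 1.1111; existence NOT certified by the union bound.


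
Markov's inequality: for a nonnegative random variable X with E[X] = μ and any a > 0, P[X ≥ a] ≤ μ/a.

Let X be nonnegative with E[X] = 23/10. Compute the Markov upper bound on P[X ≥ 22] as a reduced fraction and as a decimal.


μ = E[X] = 23/10, a = 22.
Markov: P[X ≥ 22] ≤ μ/a = (23/10)/22 = 23/220.
Numerically: ≈ 0.1045.
(Since a = 22 > μ = 2.3000, the bound 23/220 is < 1 and informative.)

P[X ≥ 22] ≤ 23/220 ≈ 0.1045.


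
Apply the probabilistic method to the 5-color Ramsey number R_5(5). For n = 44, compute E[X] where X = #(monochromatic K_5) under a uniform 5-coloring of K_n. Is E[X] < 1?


E[X] = C(44, 5) · 5^{1 − 10} = 1086008 · 5^{−9} = 1086008/1953125.
As a reduced fraction: E[X] = 1086008/1953125 ≈ 0.5560.
Is E[X] < 1? YES.
Since E[X] < 1, there exists a 5-coloring of K_{44} with no monochromatic K_5; hence R_5(5) > 44.

E[X] = 1086008/1953125 ≈ 0.5560; E[X] < 1, so R_5(5) > 44.


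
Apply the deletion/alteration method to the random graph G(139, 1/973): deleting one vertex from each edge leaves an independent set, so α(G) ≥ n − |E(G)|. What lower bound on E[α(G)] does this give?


E[|E(G)|] = C(139, 2)·p = 9591 · (1/973) = 69/7.
E[α(G)] ≥ n − E[|E(G)|] = 139 − 69/7 = 904/7.
Numerically: ≈ 129.1429.
(This is only a lower bound; the true E[α(G)] may be larger.)

E[α(G)] ≥ 904/7 ≈ 129.1429.


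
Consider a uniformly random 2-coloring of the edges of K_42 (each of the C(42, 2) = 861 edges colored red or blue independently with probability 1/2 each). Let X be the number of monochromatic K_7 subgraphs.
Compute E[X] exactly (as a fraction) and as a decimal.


Let X = Σ_S X_S over the C(42, 7) = 26978328 subsets S of size 7, where X_S = 1 if the K_7 on S is monochromatic.
For a fixed S, the K_7 on S has C(7, 2) = 21 edges. P[all 21 edges red] = (1/2)^21, and likewise for blue, so P[monochromatic] = 2·(1/2)^21 = 2^{1 − 21} = 1/1048576.
Summing: E[X] = C(42, 7) · 2^{1 − 21} = 26978328 · 1/1048576 = 3372291/131072.
Numerically: E[X] ≈ 25.728539.

E[X] = C(42,7)·2^(1−C(7,2)) = 3372291/131072 ≈ 25.728539.


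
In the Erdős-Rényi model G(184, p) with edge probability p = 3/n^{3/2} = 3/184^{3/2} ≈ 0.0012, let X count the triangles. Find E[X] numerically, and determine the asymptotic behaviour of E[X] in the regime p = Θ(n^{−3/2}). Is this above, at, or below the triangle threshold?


Number of potential triangles: C(184, 3) = 1021384.
Each occurs with probability p³ ≈ (0.0012)³ ≈ 1.73654e-09.
By linearity: E[X] = C(184, 3)·p³ ≈ 1021384 · 1.73654e-09 ≈ 0.002.
Since α = 3/2 > 1, p = c/n^{3/2} = o(1/n) is below the triangle threshold p ~ 1/n. Asymptotically E[X] ~ (c³/6)·n^{3(1−α)} = (3³/6)·n^{-1.5} → 0, so by Markov's inequality G has no triangles w.h.p.

E[X] ≈ 0.002; in regime p = Θ(1/n^{3/2}) E[X] tends to 0 (below the triangle threshold p ~ 1/n).


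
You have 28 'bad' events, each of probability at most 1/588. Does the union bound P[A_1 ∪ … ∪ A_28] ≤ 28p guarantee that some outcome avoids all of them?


Union bound: P[∪_{i=1}^{28} A_i] ≤ Σ_i P[A_i] ≤ 28·p = 28·(1/588) = 1/21.
Numerically: 1/21 ≈ 0.0476190.
Is 1/21 < 1? YES.
Since P[∪ A_i] ≤ 1/21 < 1, the complement has P[∩ A_i^c] ≥ 1 − 1/21 = 20/21 > 0, so some outcome avoids every A_i.

28·p = 1/21 ≈ 0.0476190; existence CERTIFIED by the union bound.


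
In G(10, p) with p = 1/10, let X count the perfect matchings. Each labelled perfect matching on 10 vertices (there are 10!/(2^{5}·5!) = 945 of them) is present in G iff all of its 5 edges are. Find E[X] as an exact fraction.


K_10 has 10!/(2^{5}·5!) = 945 labelled perfect matchings.
For each such perfect matching H, let X_H = 1 if all 5 edges of H are present in G. Then P[X_H = 1] = p^{5} = (1/10)^{5} = 1/100000.
Summing the indicators: E[X] = Σ_H E[X_H] = 945 · p^{5} = 945 · 1/100000 = 189/20000.
Numerically: E[X] ≈ 0.00945.

E[X] = 945 · (1/10)^{5} = 189/20000 ≈ 0.00945.


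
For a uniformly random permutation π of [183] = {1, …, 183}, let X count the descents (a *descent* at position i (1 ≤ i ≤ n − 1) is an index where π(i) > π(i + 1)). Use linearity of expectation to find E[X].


Write X = Σ X_I over i = 1, …, 182, with X_I the indicator of one descent.
There are 182 indicators.
For each fixed i, the pair (π(i), π(i+1)) is a uniformly random ordered pair of distinct values from {1, …, 183}; by symmetry P[π(i) > π(i+1)] = 1/2.
By linearity: E[X] = 182 · (1/2) = (183 − 1) · (1/2) = 91 ≈ 91.00000.

E[X] = 91 = 91.00000.


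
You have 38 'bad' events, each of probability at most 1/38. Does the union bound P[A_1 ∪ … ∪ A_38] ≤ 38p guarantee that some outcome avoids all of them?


Union bound: P[∪_{i=1}^{38} A_i] ≤ Σ_i P[A_i] ≤ 38·p = 38·(1/38) = 1.
Numerically: 1 ≈ 1.000000.
Is 1 < 1? NO.
Since the bound 1 is ≥ 1, the union bound is uninformative here; it does NOT by itself certify existence.

38·p = 1 ≈ 1.000000; existence NOT certified by the union bound.


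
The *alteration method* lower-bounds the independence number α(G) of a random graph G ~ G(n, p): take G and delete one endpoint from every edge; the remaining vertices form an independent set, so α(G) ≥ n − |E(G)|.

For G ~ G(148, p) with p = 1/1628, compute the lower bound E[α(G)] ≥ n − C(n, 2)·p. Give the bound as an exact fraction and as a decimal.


E[|E(G)|] = C(148, 2)·p = 10878 · (1/1628) = 147/22.
E[α(G)] ≥ n − E[|E(G)|] = 148 − 147/22 = 3109/22.
Numerically: ≈ 141.31818.
(This is only a lower bound; the true E[α(G)] may be larger.)

E[α(G)] ≥ 3109/22 ≈ 141.31818.


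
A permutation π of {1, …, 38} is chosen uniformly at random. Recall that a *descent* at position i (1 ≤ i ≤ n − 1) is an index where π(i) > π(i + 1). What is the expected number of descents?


Write X = Σ X_I over i = 1, …, 37, with X_I the indicator of one descent.
There are 37 indicators.
For each fixed i, the pair (π(i), π(i+1)) is a uniformly random ordered pair of distinct values from {1, …, 38}; by symmetry P[π(i) > π(i+1)] = 1/2.
By linearity: E[X] = 37 · (1/2) = (38 − 1) · (1/2) = 37/2 ≈ 18.50000.

E[X] = 37/2 = 18.50000.


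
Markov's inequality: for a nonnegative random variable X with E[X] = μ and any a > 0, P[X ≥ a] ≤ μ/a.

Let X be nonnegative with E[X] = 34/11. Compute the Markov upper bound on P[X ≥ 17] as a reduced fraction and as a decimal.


μ = E[X] = 34/11, a = 17.
Markov: P[X ≥ 17] ≤ μ/a = (34/11)/17 = 2/11.
Numerically: ≈ 0.181818.
(Since a = 17 > μ = 3.090909, the bound 2/11 is < 1 and informative.)

P[X ≥ 17] ≤ 2/11 ≈ 0.181818.


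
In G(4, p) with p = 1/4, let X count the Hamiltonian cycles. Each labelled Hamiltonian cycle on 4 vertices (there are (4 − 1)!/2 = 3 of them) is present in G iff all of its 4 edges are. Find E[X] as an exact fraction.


K_4 has (4 − 1)!/2 = 3 labelled Hamiltonian cycles.
For each such Hamiltonian cycle H, let X_H = 1 if all 4 edges of H are present in G. Then P[X_H = 1] = p^{4} = (1/4)^{4} = 1/256.
Summing the indicators: E[X] = Σ_H E[X_H] = 3 · p^{4} = 3 · 1/256 = 3/256.
Numerically: E[X] ≈ 0.01172.

E[X] = 3 · (1/4)^{4} = 3/256 ≈ 0.01172.


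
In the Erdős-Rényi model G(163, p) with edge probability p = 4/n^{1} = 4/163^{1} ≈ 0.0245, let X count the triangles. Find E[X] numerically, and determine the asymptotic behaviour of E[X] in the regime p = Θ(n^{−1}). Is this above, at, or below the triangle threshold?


Number of potential triangles: C(163, 3) = 708561.
Each occurs with probability p³ ≈ (0.0245)³ ≈ 1.47781e-05.
By linearity: E[X] = C(163, 3)·p³ ≈ 708561 · 1.47781e-05 ≈ 10.471.
Here α = 1, so p = 4/n is exactly at the triangle threshold p ~ 1/n. Asymptotically E[X] → c³/6 = 4³/6 = 32/3 ≈ 10.667, a bounded constant. In this regime the triangle count is asymptotically Poisson(c³/6).

E[X] ≈ 10.471; in regime p = Θ(1/n^{1}) E[X] stays bounded (at the triangle threshold p ~ 1/n).


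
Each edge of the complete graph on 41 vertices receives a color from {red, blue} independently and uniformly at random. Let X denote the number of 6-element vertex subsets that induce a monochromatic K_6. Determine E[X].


Let X = Σ_S X_S over the C(41, 6) = 4496388 subsets S of size 6, where X_S = 1 if the K_6 on S is monochromatic.
For a fixed S, the K_6 on S has C(6, 2) = 15 edges. P[all 15 edges red] = (1/2)^15, and likewise for blue, so P[monochromatic] = 2·(1/2)^15 = 2^{1 − 15} = 1/16384.
Summing: E[X] = C(41, 6) · 2^{1 − 15} = 4496388 · 1/16384 = 1124097/4096.
Numerically: E[X] ≈ 274.4377.

E[X] = C(41,6)·2^(1−C(6,2)) = 1124097/4096 ≈ 274.4377.


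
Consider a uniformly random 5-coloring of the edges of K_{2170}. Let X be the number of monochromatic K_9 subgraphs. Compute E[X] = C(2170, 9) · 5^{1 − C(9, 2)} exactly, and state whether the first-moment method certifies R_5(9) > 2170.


E[X] = C(2170, 9) · 5^{1 − 36} = 2891746779868845075610510 · 5^{−35} = 2891746779868845075610510/2910383045673370361328125.
As a reduced fraction: E[X] = 578349355973769015122102/582076609134674072265625 ≈ 0.9935966.
Is E[X] < 1? YES.
Since E[X] < 1, there exists a 5-coloring of K_{2170} with no monochromatic K_9; hence R_5(9) > 2170.

E[X] = 578349355973769015122102/582076609134674072265625 ≈ 0.9935966; E[X] < 1, so R_5(9) > 2170.


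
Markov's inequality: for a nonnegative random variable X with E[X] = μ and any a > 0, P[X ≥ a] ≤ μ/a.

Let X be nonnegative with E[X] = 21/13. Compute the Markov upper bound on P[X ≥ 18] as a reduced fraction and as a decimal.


μ = E[X] = 21/13, a = 18.
Markov: P[X ≥ 18] ≤ μ/a = (21/13)/18 = 7/78.
Numerically: ≈ 0.090.
(Since a = 18 > μ = 1.615, the bound 7/78 is < 1 and informative.)

P[X ≥ 18] ≤ 7/78 ≈ 0.090.


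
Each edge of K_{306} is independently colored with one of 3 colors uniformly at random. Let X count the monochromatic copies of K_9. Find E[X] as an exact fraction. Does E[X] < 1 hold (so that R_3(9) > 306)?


E[X] = C(306, 9) · 3^{1 − 36} = 57564745737892900 · 3^{−35} = 57564745737892900/50031545098999707.
As a reduced fraction: E[X] = 57564745737892900/50031545098999707 ≈ 1.1506.
Is E[X] < 1? NO.
Since E[X] ≥ 1, the first-moment bound is inconclusive at n = 306; it does NOT by itself certify R_3(9) > 306.

E[X] = 57564745737892900/50031545098999707 ≈ 1.1506; E[X] ≥ 1; first-moment method inconclusive here.


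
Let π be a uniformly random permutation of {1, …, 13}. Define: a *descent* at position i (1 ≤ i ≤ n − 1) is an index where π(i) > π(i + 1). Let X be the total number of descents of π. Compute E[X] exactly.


Write X = Σ X_I over i = 1, …, 12, with X_I the indicator of one descent.
There are 12 indicators.
For each fixed i, the pair (π(i), π(i+1)) is a uniformly random ordered pair of distinct values from {1, …, 13}; by symmetry P[π(i) > π(i+1)] = 1/2.
By linearity: E[X] = 12 · (1/2) = (13 − 1) · (1/2) = 6 ≈ 6.00000.

E[X] = 6 = 6.00000.


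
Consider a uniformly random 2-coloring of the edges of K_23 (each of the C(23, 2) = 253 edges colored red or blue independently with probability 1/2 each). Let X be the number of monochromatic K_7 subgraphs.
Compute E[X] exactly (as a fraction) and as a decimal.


Let X = Σ_S X_S over the C(23, 7) = 245157 subsets S of size 7, where X_S = 1 if the K_7 on S is monochromatic.
For a fixed S, the K_7 on S has C(7, 2) = 21 edges. P[all 21 edges red] = (1/2)^21, and likewise for blue, so P[monochromatic] = 2·(1/2)^21 = 2^{1 − 21} = 1/1048576.
By linearity: E[X] = C(23, 7) · 2^{1 − 21} = 245157 · 1/1048576 = 245157/1048576.
Numerically: E[X] ≈ 0.2338.

E[X] = C(23,7)·2^(1−C(7,2)) = 245157/1048576 ≈ 0.2338.


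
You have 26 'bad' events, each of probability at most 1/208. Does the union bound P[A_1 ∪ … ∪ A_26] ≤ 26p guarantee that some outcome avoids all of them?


Union bound: P[∪_{i=1}^{26} A_i] ≤ Σ_i P[A_i] ≤ 26·p = 26·(1/208) = 1/8.
Numerically: 1/8 ≈ 0.125000.
Is 1/8 < 1? YES.
Since P[∪ A_i] ≤ 1/8 < 1, the complement has P[∩ A_i^c] ≥ 1 − 1/8 = 7/8 > 0, so some outcome avoids every A_i.

26·p = 1/8 ≈ 0.125000; existence CERTIFIED by the union bound.


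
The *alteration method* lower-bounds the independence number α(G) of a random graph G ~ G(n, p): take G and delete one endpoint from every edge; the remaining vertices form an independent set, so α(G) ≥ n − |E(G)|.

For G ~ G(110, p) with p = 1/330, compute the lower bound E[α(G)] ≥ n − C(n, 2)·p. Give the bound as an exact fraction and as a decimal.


E[|E(G)|] = C(110, 2)·p = 5995 · (1/330) = 109/6.
E[α(G)] ≥ n − E[|E(G)|] = 110 − 109/6 = 551/6.
Numerically: ≈ 91.8333.
(This is only a lower bound; the true E[α(G)] may be larger.)

E[α(G)] ≥ 551/6 ≈ 91.8333.


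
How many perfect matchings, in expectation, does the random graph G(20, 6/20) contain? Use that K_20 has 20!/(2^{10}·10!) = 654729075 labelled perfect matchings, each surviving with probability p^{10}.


K_20 has 20!/(2^{10}·10!) = 654729075 labelled perfect matchings.
For each such perfect matching H, let X_H = 1 if all 10 edges of H are present in G. Then P[X_H = 1] = p^{10} = (3/10)^{10} = 59049/10000000000.
Summing the indicators: E[X] = Σ_H E[X_H] = 654729075 · p^{10} = 654729075 · 59049/10000000000 = 1546443885987/400000000.
Numerically: E[X] ≈ 3866.1.

E[X] = 654729075 · (3/10)^{10} = 1546443885987/400000000 ≈ 3866.1.


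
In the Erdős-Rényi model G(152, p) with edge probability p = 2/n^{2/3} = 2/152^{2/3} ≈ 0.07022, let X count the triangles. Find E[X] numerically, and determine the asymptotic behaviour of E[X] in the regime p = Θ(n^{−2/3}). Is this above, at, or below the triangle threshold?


Number of potential triangles: C(152, 3) = 573800.
Each occurs with probability p³ ≈ (0.07022)³ ≈ 3.462604e-04.
By linearity: E[X] = C(152, 3)·p³ ≈ 573800 · 3.462604e-04 ≈ 198.6842.
Since α = 2/3 < 1, p = c/n^{2/3} ≫ 1/n is above the triangle threshold p ~ 1/n. Asymptotically E[X] ~ (c³/6)·n^{3(1−α)} = (2³/6)·n^{1} → ∞; triangles are abundant w.h.p.

E[X] ≈ 198.6842; in regime p = Θ(1/n^{2/3}) E[X] diverges (above the triangle threshold p ~ 1/n).


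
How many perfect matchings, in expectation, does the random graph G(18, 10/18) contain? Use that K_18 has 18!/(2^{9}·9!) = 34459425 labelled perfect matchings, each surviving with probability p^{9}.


K_18 has 18!/(2^{9}·9!) = 34459425 labelled perfect matchings.
For each such perfect matching H, let X_H = 1 if all 9 edges of H are present in G. Then P[X_H = 1] = p^{9} = (5/9)^{9} = 1953125/387420489.
Summing the indicators: E[X] = Σ_H E[X_H] = 34459425 · p^{9} = 34459425 · 1953125/387420489 = 830908203125/4782969.
Numerically: E[X] ≈ 1.74e+05.

E[X] = 34459425 · (5/9)^{9} = 830908203125/4782969 ≈ 1.74e+05.


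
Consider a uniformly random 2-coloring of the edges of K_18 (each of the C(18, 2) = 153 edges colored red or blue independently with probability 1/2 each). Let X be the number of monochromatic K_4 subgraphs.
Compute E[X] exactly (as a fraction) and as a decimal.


Let X = Σ_S X_S over the C(18, 4) = 3060 subsets S of size 4, where X_S = 1 if the K_4 on S is monochromatic.
For a fixed S, the K_4 on S has C(4, 2) = 6 edges. P[all 6 edges red] = (1/2)^6, and likewise for blue, so P[monochromatic] = 2·(1/2)^6 = 2^{1 − 6} = 1/32.
By linearity: E[X] = C(18, 4) · 2^{1 − 6} = 3060 · 1/32 = 765/8.
Numerically: E[X] ≈ 95.62500.

E[X] = C(18,4)·2^(1−C(4,2)) = 765/8 ≈ 95.62500.


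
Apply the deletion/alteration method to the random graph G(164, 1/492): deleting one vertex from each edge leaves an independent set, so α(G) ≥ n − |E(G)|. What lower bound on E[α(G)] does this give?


E[|E(G)|] = C(164, 2)·p = 13366 · (1/492) = 163/6.
E[α(G)] ≥ n − E[|E(G)|] = 164 − 163/6 = 821/6.
Numerically: ≈ 136.833333.
(This is only a lower bound; the true E[α(G)] may be larger.)

E[α(G)] ≥ 821/6 ≈ 136.833333.


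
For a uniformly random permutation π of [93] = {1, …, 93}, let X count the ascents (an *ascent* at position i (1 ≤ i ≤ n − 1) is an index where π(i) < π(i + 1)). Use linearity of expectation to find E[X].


Write X = Σ X_I over i = 1, …, 92, with X_I the indicator of one ascent.
There are 92 indicators.
For each fixed i, the pair (π(i), π(i+1)) is a uniformly random ordered pair of distinct values from {1, …, 93}; by symmetry P[π(i) < π(i+1)] = 1/2.
By linearity: E[X] = 92 · (1/2) = (93 − 1) · (1/2) = 46 ≈ 46.0000.

E[X] = 46 = 46.0000.


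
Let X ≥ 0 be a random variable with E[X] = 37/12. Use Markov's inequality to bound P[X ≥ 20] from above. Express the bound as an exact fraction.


μ = E[X] = 37/12, a = 20.
Markov: P[X ≥ 20] ≤ μ/a = (37/12)/20 = 37/240.
Numerically: ≈ 0.154.
(Since a = 20 > μ = 3.083, the bound 37/240 is < 1 and informative.)

P[X ≥ 20] ≤ 37/240 ≈ 0.154.


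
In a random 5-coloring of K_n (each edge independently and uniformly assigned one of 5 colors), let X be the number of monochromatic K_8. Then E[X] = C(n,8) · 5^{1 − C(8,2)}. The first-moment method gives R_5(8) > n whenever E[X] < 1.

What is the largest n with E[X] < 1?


We need C(n, 8) · 5^{1 − 28} < 1, i.e. C(n, 8) < 5^{28 − 1} = 7450580596923828125.
Check values of n near the boundary:
  n = 862: C(862, 8) = 7317951015318931845; 7317951015318931845 < 7450580596923828125? YES
  n = 863: C(863, 8) = 7386423071602617757; 7386423071602617757 < 7450580596923828125? YES
  n = 864: C(864, 8) = 7455455062926006708; 7455455062926006708 < 7450580596923828125? NO
  n = 865: C(865, 8) = 7525050909487743060; 7525050909487743060 < 7450580596923828125? NO
The largest n with C(n, 8) < 7450580596923828125 is n = 863 (where E[X] = 7386423071602617757/7450580596923828125 ≈ 0.991389). Hence R_5(8) > 863, i.e. R_5(8) ≥ 864.

Largest n = 863; hence R_5(8) > 863.


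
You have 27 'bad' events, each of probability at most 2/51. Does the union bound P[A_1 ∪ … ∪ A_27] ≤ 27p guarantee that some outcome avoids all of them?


Union bound: P[∪_{i=1}^{27} A_i] ≤ Σ_i P[A_i] ≤ 27·p = 27·(2/51) = 18/17.
Numerically: 18/17 ≈ 1.059.
Is 18/17 < 1? NO.
Since the bound 18/17 is ≥ 1, the union bound is uninformative here; it does NOT by itself certify existence.

27·p = 18/17 ≈ 1.059; existence NOT certified by the union bound.


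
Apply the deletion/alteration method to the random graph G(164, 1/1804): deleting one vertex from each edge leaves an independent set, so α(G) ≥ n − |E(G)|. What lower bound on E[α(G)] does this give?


E[|E(G)|] = C(164, 2)·p = 13366 · (1/1804) = 163/22.
E[α(G)] ≥ n − E[|E(G)|] = 164 − 163/22 = 3445/22.
Numerically: ≈ 156.5909.
(This is only a lower bound; the true E[α(G)] may be larger.)

E[α(G)] ≥ 3445/22 ≈ 156.5909.


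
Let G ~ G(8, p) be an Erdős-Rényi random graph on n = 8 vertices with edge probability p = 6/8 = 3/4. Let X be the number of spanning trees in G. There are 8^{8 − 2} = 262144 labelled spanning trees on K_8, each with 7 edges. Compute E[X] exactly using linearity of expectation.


K_8 has 8^{8 − 2} = 262144 labelled spanning trees.
For each such spanning tree H, let X_H = 1 if all 7 edges of H are present in G. Then P[X_H = 1] = p^{7} = (3/4)^{7} = 2187/16384.
By linearity of expectation: E[X] = Σ_H E[X_H] = 262144 · p^{7} = 262144 · 2187/16384 = 34992.
Numerically: E[X] ≈ 34992.

E[X] = 262144 · (3/4)^{7} = 34992 ≈ 34992.


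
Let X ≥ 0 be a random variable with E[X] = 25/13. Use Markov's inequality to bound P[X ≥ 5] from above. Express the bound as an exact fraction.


μ = E[X] = 25/13, a = 5.
Markov: P[X ≥ 5] ≤ μ/a = (25/13)/5 = 5/13.
Numerically: ≈ 0.3846.
(Since a = 5 > μ = 1.9231, the bound 5/13 is < 1 and informative.)

P[X ≥ 5] ≤ 5/13 ≈ 0.3846.


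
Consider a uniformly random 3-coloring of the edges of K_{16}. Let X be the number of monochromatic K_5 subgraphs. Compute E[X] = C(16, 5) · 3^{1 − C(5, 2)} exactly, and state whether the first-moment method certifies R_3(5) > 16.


E[X] = C(16, 5) · 3^{1 − 10} = 4368 · 3^{−9} = 4368/19683.
As a reduced fraction: E[X] = 1456/6561 ≈ 0.222.
Is E[X] < 1? YES.
Since E[X] < 1, there exists a 3-coloring of K_{16} with no monochromatic K_5; hence R_3(5) > 16.

E[X] = 1456/6561 ≈ 0.222; E[X] < 1, so R_3(5) > 16.


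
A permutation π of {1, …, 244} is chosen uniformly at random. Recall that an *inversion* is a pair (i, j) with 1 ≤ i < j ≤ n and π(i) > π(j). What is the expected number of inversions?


Write X = Σ X_I over the C(244, 2) = 29646 pairs i < j, with X_I the indicator of one inversion.
There are 29646 indicators.
For each fixed pair i < j, the values π(i) and π(j) are two distinct elements of {1, …, 244} in uniformly random order; by symmetry P[π(i) > π(j)] = 1/2.
By linearity: E[X] = 29646 · (1/2) = C(244, 2) · (1/2) = 29646/2 = 14823 ≈ 14823.00000.

E[X] = 14823 = 14823.00000.


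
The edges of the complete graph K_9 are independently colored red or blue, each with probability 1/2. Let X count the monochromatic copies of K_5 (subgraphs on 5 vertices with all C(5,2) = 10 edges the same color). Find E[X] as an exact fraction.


Let X = Σ_S X_S over the C(9, 5) = 126 subsets S of size 5, where X_S = 1 if the K_5 on S is monochromatic.
For a fixed S, the K_5 on S has C(5, 2) = 10 edges. P[all 10 edges red] = (1/2)^10, and likewise for blue, so P[monochromatic] = 2·(1/2)^10 = 2^{1 − 10} = 1/512.
By linearity of expectation: E[X] = C(9, 5) · 2^{1 − 10} = 126 · 1/512 = 63/256.
Numerically: E[X] ≈ 0.24609.

E[X] = C(9,5)·2^(1−C(5,2)) = 63/256 ≈ 0.24609.


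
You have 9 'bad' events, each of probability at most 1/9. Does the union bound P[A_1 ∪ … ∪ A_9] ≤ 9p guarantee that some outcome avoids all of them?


Union bound: P[∪_{i=1}^{9} A_i] ≤ Σ_i P[A_i] ≤ 9·p = 9·(1/9) = 1.
Numerically: 1 ≈ 1.0000000.
Is 1 < 1? NO.
Since the bound 1 is ≥ 1, the union bound is uninformative here; it does NOT by itself certify existence.

9·p = 1 ≈ 1.0000000; existence NOT certified by the union bound.


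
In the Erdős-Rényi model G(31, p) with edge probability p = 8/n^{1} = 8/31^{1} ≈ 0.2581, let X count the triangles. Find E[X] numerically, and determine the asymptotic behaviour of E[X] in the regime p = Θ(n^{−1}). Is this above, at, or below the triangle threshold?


Number of potential triangles: C(31, 3) = 4495.
Each occurs with probability p³ ≈ (0.2581)³ ≈ 1.718640e-02.
By linearity: E[X] = C(31, 3)·p³ ≈ 4495 · 1.718640e-02 ≈ 77.2529.
Here α = 1, so p = 8/n is exactly at the triangle threshold p ~ 1/n. Asymptotically E[X] → c³/6 = 8³/6 = 256/3 ≈ 85.3333, a bounded constant. In this regime the triangle count is asymptotically Poisson(c³/6).

E[X] ≈ 77.2529; in regime p = Θ(1/n^{1}) E[X] stays bounded (at the triangle threshold p ~ 1/n).


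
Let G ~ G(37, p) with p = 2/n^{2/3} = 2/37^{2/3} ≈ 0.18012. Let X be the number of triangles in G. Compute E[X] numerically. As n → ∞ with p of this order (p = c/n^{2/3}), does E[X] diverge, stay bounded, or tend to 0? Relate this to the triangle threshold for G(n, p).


Number of potential triangles: C(37, 3) = 7770.
Each occurs with probability p³ ≈ (0.18012)³ ≈ 5.84368152e-03.
By linearity: E[X] = C(37, 3)·p³ ≈ 7770 · 5.84368152e-03 ≈ 45.405405.
Since α = 2/3 < 1, p = c/n^{2/3} ≫ 1/n is above the triangle threshold p ~ 1/n. Asymptotically E[X] ~ (c³/6)·n^{3(1−α)} = (2³/6)·n^{1} → ∞; triangles are abundant w.h.p.

E[X] ≈ 45.405405; in regime p = Θ(1/n^{2/3}) E[X] diverges (above the triangle threshold p ~ 1/n).


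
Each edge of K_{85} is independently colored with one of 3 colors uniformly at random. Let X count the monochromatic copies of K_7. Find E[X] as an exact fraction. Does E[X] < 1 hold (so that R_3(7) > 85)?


E[X] = C(85, 7) · 3^{1 − 21} = 4935847320 · 3^{−20} = 4935847320/3486784401.
As a reduced fraction: E[X] = 182809160/129140163 ≈ 1.41559.
Is E[X] < 1? NO.
Since E[X] ≥ 1, the first-moment bound is inconclusive at n = 85; it does NOT by itself certify R_3(7) > 85.

E[X] = 182809160/129140163 ≈ 1.41559; E[X] ≥ 1; first-moment method inconclusive here.


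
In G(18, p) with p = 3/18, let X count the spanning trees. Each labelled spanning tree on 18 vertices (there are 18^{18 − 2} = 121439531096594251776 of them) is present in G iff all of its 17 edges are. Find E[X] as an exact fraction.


K_18 has 18^{18 − 2} = 121439531096594251776 labelled spanning trees.
For each such spanning tree H, let X_H = 1 if all 17 edges of H are present in G. Then P[X_H = 1] = p^{17} = (1/6)^{17} = 1/16926659444736.
By linearity of expectation: E[X] = Σ_H E[X_H] = 121439531096594251776 · p^{17} = 121439531096594251776 · 1/16926659444736 = 14348907/2.
Numerically: E[X] ≈ 7.17e+06.

E[X] = 121439531096594251776 · (1/6)^{17} = 14348907/2 ≈ 7.17e+06.


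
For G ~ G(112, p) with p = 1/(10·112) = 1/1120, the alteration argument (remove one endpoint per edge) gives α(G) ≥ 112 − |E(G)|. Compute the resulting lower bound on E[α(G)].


E[|E(G)|] = C(112, 2)·p = 6216 · (1/1120) = 111/20.
E[α(G)] ≥ n − E[|E(G)|] = 112 − 111/20 = 2129/20.
Numerically: ≈ 106.45000.
(This is only a lower bound; the true E[α(G)] may be larger.)

E[α(G)] ≥ 2129/20 ≈ 106.45000.


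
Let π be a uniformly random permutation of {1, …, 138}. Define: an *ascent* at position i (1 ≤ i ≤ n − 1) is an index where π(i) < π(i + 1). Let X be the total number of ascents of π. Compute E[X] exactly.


Write X = Σ X_I over i = 1, …, 137, with X_I the indicator of one ascent.
There are 137 indicators.
For each fixed i, the pair (π(i), π(i+1)) is a uniformly random ordered pair of distinct values from {1, …, 138}; by symmetry P[π(i) < π(i+1)] = 1/2.
By linearity: E[X] = 137 · (1/2) = (138 − 1) · (1/2) = 137/2 ≈ 68.500.

E[X] = 137/2 = 68.500.


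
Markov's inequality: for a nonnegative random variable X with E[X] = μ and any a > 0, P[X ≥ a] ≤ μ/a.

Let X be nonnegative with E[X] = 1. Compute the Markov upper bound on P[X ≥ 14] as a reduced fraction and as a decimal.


μ = E[X] = 1, a = 14.
Markov: P[X ≥ 14] ≤ μ/a = (1)/14 = 1/14.
Numerically: ≈ 0.07143.
(Since a = 14 > μ = 1.00000, the bound 1/14 is < 1 and informative.)

P[X ≥ 14] ≤ 1/14 ≈ 0.07143.


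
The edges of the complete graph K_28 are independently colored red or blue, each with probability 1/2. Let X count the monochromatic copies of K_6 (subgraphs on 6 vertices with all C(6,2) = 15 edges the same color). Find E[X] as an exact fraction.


Let X = Σ_S X_S over the C(28, 6) = 376740 subsets S of size 6, where X_S = 1 if the K_6 on S is monochromatic.
For a fixed S, the K_6 on S has C(6, 2) = 15 edges. P[all 15 edges red] = (1/2)^15, and likewise for blue, so P[monochromatic] = 2·(1/2)^15 = 2^{1 − 15} = 1/16384.
By linearity: E[X] = C(28, 6) · 2^{1 − 15} = 376740 · 1/16384 = 94185/4096.
Numerically: E[X] ≈ 22.994.

E[X] = C(28,6)·2^(1−C(6,2)) = 94185/4096 ≈ 22.994.


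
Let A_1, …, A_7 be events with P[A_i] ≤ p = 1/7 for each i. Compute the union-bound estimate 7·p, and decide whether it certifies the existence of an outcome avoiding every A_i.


Union bound: P[∪_{i=1}^{7} A_i] ≤ Σ_i P[A_i] ≤ 7·p = 7·(1/7) = 1.
Numerically: 1 ≈ 1.000.
Is 1 < 1? NO.
Since the bound 1 is ≥ 1, the union bound is uninformative here; it does NOT by itself certify existence.

7·p = 1 ≈ 1.000; existence NOT certified by the union bound.


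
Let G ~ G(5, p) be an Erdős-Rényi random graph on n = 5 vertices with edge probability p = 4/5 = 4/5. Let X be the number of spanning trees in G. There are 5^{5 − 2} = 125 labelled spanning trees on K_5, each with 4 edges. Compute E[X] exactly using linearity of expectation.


K_5 has 5^{5 − 2} = 125 labelled spanning trees.
For each such spanning tree H, let X_H = 1 if all 4 edges of H are present in G. Then P[X_H = 1] = p^{4} = (4/5)^{4} = 256/625.
Summing the indicators: E[X] = Σ_H E[X_H] = 125 · p^{4} = 125 · 256/625 = 256/5.
Numerically: E[X] ≈ 51.2.

E[X] = 125 · (4/5)^{4} = 256/5 ≈ 51.2.


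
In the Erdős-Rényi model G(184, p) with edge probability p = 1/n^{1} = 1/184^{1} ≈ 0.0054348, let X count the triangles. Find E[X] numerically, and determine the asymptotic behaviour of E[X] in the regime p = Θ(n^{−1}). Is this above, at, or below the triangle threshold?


Number of potential triangles: C(184, 3) = 1021384.
Each occurs with probability p³ ≈ (0.0054348)³ ≈ 1.6052642e-07.
By linearity: E[X] = C(184, 3)·p³ ≈ 1021384 · 1.6052642e-07 ≈ 0.16396.
Here α = 1, so p = 1/n is exactly at the triangle threshold p ~ 1/n. Asymptotically E[X] → c³/6 = 1³/6 = 1/6 ≈ 0.16667, a bounded constant. In this regime the triangle count is asymptotically Poisson(c³/6).

E[X] ≈ 0.16396; in regime p = Θ(1/n^{1}) E[X] stays bounded (at the triangle threshold p ~ 1/n).


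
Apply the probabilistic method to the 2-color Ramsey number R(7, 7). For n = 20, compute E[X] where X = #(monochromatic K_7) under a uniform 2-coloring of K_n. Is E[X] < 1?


E[X] = C(20, 7) · 2^{1 − 21} = 77520 · 2^{−20} = 77520/1048576.
As a reduced fraction: E[X] = 4845/65536 ≈ 0.0739288.
Is E[X] < 1? YES.
Since E[X] < 1, there exists a 2-coloring of K_{20} with no monochromatic K_7; hence R(7, 7) > 20.

E[X] = 4845/65536 ≈ 0.0739288; E[X] < 1, so R(7, 7) > 20.
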